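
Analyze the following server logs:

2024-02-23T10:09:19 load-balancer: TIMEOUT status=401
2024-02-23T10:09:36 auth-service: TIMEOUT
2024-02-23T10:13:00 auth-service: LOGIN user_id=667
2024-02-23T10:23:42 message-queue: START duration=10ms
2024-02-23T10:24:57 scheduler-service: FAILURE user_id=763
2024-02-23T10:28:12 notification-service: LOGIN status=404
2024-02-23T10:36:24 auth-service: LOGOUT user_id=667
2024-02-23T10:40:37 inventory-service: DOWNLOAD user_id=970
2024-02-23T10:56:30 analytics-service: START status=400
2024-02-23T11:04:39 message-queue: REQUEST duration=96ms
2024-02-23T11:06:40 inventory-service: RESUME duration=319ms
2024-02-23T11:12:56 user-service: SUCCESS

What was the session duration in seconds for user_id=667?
1404

To calculate session duration:

1. Find LOGIN event for user_id=667: 2024-02-23T10:13:00
2. Find LOGOUT event for user_id=667: 2024-02-23T10:36:24
3. Session duration: 2024-02-23T10:36:24 - 2024-02-23T10:13:00 = 1404 seconds (23 minutes)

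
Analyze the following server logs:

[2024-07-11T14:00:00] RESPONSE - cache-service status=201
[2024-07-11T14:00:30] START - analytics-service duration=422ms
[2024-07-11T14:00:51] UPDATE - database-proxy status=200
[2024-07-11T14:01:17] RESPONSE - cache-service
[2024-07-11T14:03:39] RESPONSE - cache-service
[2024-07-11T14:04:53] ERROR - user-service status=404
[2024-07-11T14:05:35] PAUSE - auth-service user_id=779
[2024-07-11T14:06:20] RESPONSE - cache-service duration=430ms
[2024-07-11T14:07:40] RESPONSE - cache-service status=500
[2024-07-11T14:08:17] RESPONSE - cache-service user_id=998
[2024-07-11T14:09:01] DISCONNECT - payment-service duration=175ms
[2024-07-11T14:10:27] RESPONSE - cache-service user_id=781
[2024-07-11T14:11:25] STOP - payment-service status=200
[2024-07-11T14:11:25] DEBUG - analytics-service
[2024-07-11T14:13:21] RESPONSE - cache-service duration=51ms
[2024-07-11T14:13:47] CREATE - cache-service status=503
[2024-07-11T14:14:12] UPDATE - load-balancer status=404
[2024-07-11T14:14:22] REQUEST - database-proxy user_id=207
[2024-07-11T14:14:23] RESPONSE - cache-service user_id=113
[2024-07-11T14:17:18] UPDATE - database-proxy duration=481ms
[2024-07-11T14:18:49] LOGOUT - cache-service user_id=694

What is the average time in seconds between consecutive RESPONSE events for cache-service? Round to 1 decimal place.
107.9

To calculate average interval:

1. Find all RESPONSE events for cache-service in order
2. Calculate time gaps between consecutive events
3. Compute mean of gaps: 863 / 8 = 107.9 seconds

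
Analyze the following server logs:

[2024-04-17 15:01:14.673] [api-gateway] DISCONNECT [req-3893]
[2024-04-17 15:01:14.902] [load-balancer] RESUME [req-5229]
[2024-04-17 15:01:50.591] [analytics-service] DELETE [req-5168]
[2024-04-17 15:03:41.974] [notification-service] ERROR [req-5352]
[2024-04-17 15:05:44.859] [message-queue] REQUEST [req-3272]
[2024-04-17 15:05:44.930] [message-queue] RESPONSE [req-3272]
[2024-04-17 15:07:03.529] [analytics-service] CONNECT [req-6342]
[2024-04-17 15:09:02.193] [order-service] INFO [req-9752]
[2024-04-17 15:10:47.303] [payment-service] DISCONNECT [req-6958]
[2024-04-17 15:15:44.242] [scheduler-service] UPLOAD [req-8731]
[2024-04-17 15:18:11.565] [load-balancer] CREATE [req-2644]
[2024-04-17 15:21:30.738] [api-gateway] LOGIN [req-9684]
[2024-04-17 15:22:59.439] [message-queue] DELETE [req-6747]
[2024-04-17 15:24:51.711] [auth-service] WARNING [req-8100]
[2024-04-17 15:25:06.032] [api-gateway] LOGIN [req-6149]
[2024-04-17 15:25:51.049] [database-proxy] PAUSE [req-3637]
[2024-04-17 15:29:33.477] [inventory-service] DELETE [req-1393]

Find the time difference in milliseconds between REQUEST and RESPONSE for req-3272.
71

To calculate latency:

1. Find REQUEST with id req-3272: 2024-04-17 15:05:44.859
2. Find RESPONSE with id req-3272: 2024-04-17 15:05:44.930
3. Latency: 2024-04-17 15:05:44.930 - 2024-04-17 15:05:44.859 = 71ms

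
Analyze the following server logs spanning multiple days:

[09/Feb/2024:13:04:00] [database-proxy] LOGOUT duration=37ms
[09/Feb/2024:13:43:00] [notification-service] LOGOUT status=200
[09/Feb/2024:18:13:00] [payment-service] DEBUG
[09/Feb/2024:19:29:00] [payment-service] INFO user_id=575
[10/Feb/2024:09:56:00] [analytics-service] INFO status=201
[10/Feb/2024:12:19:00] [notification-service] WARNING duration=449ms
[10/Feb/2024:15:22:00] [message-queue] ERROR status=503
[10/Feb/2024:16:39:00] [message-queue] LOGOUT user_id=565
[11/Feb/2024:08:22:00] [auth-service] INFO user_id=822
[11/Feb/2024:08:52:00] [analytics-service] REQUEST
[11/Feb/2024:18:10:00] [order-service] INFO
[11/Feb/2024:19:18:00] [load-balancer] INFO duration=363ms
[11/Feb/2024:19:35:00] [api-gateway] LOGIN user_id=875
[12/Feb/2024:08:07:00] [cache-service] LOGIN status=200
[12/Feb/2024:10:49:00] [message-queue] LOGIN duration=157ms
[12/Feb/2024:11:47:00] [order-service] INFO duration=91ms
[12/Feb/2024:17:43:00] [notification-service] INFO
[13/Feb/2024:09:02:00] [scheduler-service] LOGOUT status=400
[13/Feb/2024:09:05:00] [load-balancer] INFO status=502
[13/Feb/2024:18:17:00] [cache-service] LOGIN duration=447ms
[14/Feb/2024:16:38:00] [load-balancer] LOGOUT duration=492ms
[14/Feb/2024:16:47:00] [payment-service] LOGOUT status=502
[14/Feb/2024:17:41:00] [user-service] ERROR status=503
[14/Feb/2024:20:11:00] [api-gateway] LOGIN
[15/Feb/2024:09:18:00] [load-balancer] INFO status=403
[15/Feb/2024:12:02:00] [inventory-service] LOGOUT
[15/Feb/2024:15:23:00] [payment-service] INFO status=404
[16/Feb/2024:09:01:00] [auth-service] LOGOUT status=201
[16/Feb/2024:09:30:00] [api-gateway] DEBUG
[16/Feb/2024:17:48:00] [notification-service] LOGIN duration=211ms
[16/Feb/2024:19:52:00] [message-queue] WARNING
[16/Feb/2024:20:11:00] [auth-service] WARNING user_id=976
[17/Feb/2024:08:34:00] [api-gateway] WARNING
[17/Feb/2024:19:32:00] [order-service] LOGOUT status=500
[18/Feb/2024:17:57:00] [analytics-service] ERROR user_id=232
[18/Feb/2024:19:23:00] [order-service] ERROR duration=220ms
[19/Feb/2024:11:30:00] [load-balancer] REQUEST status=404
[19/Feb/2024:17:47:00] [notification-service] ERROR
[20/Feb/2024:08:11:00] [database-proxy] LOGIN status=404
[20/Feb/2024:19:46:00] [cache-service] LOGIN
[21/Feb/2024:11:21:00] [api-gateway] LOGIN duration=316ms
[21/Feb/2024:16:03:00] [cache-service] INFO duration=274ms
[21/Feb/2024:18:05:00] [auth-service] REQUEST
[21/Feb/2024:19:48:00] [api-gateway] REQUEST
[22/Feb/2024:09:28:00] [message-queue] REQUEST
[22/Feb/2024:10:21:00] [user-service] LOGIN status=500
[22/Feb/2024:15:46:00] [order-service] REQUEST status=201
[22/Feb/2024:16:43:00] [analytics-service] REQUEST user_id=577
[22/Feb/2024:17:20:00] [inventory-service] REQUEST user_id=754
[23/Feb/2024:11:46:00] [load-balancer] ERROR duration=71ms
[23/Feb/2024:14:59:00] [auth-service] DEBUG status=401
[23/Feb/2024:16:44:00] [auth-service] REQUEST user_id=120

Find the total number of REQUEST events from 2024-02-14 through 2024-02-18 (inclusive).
0

To filter by date range:

1. Date range: 2024-02-14 through 2024-02-18, both dates inclusive
2. Filter for REQUEST events whose date falls in this range
3. Count matching events: 0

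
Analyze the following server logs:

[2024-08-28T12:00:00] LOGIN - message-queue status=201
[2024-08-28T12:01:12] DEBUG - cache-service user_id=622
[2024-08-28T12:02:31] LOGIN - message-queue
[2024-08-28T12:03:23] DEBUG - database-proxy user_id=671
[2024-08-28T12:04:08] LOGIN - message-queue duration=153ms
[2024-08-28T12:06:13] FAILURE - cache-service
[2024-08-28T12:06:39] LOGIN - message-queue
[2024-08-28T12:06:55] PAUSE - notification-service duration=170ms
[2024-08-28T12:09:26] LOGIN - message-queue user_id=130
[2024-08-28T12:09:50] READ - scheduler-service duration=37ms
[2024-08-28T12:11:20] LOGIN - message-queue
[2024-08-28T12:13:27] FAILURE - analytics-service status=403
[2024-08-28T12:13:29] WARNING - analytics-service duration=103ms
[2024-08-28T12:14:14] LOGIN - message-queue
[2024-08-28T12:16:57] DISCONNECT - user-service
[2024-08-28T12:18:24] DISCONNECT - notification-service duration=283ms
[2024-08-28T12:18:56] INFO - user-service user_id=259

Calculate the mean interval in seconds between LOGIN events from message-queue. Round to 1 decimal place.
142.3

To calculate average interval:

1. Find all LOGIN events for message-queue in order
2. Calculate time gaps between consecutive events
3. Compute mean of gaps: 854 / 6 = 142.3 seconds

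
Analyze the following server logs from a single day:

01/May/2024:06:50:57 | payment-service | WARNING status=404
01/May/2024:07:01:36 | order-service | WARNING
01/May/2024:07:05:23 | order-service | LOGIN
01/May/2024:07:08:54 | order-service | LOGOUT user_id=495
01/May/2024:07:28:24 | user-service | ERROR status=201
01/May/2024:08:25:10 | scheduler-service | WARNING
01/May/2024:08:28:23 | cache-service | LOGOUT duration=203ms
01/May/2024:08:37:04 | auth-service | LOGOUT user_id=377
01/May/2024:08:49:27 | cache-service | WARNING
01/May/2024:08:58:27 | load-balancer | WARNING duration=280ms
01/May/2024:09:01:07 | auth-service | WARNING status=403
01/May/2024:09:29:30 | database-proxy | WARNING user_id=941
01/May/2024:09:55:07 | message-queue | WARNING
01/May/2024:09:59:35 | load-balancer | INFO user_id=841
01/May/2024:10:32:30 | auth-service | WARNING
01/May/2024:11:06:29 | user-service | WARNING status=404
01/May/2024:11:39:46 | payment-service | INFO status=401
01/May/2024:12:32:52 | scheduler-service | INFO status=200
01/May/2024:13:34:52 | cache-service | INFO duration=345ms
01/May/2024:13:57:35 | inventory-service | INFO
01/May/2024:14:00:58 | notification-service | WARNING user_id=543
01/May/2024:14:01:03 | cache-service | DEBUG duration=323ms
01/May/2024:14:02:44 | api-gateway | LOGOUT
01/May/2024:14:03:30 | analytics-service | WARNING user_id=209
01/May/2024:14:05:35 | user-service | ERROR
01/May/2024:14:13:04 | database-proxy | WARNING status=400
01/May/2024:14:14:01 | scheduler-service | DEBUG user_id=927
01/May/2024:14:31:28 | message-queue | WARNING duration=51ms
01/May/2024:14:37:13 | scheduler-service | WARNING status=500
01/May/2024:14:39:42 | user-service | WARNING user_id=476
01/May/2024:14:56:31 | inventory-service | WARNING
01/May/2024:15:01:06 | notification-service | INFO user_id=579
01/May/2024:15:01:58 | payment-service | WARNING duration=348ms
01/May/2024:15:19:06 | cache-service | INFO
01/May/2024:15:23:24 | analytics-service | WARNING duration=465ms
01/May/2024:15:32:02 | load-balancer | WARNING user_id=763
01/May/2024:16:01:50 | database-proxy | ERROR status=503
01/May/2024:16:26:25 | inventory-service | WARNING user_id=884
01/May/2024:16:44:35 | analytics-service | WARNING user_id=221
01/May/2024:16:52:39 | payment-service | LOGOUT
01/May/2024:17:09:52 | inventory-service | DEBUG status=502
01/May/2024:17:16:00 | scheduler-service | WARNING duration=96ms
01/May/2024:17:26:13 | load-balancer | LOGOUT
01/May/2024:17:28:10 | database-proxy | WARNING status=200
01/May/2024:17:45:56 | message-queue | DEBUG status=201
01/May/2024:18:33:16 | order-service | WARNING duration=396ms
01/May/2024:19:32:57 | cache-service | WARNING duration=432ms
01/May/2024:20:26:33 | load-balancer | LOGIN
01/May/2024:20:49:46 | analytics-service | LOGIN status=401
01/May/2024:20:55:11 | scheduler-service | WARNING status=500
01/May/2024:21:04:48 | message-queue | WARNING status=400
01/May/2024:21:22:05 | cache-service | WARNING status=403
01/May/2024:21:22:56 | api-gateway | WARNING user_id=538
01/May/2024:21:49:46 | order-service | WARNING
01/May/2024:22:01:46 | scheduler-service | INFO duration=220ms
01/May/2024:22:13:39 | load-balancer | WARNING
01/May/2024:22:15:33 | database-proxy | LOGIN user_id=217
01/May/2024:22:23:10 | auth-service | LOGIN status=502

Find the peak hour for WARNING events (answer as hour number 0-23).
14

To find the peak hour:

1. Group all WARNING events by hour
2. Count events in each hour
3. Find hour with maximum count
4. Peak hour: 14 (with 7 events)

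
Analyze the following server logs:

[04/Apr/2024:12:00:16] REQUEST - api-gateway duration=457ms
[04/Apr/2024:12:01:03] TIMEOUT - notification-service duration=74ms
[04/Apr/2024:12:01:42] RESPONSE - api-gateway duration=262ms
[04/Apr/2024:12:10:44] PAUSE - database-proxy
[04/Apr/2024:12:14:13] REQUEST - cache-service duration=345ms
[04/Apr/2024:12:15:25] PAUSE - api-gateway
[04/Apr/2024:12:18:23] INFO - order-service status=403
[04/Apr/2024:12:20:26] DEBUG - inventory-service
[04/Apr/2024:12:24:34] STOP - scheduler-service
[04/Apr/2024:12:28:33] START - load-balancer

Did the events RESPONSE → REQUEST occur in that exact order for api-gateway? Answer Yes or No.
No

To verify sequence order:

1. Find all events in sequence RESPONSE → REQUEST for api-gateway
2. Extract their timestamps
3. Check if timestamps are in ascending order
4. Result: No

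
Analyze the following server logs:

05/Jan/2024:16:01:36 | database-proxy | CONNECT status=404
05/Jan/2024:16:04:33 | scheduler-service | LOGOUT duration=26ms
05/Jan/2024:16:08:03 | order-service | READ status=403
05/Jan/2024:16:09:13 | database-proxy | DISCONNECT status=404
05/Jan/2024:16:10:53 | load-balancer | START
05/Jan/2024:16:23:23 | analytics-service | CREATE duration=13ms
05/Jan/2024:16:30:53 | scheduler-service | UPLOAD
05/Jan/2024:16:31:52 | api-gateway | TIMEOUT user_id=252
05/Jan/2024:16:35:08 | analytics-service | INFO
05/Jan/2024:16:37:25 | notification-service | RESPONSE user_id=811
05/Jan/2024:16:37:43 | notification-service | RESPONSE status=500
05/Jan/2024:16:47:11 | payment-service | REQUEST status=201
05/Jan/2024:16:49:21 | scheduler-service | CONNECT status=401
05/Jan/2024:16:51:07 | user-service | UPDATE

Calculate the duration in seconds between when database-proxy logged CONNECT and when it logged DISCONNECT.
457

To find the time between events:

1. Locate the first CONNECT event for database-proxy: 05/Jan/2024:16:01:36
2. Locate the first DISCONNECT event for database-proxy: 05/Jan/2024:16:09:13
3. Calculate the difference: 05/Jan/2024:16:09:13 - 05/Jan/2024:16:01:36 = 457 seconds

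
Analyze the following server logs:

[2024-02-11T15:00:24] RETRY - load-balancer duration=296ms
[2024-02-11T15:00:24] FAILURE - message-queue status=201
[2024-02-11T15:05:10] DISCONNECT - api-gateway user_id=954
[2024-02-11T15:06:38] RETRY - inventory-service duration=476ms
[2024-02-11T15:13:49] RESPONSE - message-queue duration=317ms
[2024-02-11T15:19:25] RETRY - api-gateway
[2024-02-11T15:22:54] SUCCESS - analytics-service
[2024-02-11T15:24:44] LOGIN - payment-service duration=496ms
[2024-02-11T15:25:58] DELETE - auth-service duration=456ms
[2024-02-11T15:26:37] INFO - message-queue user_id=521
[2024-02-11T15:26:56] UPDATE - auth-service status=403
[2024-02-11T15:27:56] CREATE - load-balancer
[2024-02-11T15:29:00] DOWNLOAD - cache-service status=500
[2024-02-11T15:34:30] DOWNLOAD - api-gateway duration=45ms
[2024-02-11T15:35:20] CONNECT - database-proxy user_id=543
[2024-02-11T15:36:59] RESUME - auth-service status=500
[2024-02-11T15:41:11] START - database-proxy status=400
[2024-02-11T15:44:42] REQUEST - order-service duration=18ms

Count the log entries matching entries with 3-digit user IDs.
3

To find matching entries:

1. Pattern to match: entries with 3-digit user IDs
2. Scan each log entry for the pattern
3. Count matches: 3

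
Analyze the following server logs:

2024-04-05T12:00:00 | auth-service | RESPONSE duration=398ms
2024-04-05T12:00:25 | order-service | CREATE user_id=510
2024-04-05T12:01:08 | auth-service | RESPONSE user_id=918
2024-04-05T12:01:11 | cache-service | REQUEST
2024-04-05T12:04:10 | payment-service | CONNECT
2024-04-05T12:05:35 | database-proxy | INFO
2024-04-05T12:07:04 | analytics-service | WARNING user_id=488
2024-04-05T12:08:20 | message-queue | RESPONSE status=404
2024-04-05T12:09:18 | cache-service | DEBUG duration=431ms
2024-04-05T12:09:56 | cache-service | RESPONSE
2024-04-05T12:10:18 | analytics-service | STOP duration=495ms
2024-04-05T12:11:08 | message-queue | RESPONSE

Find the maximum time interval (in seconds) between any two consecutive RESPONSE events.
432

To find the longest gap:

1. Extract all RESPONSE events in chronological order
2. Calculate time differences between consecutive events
3. Find the maximum difference
4. Longest gap: 432 seconds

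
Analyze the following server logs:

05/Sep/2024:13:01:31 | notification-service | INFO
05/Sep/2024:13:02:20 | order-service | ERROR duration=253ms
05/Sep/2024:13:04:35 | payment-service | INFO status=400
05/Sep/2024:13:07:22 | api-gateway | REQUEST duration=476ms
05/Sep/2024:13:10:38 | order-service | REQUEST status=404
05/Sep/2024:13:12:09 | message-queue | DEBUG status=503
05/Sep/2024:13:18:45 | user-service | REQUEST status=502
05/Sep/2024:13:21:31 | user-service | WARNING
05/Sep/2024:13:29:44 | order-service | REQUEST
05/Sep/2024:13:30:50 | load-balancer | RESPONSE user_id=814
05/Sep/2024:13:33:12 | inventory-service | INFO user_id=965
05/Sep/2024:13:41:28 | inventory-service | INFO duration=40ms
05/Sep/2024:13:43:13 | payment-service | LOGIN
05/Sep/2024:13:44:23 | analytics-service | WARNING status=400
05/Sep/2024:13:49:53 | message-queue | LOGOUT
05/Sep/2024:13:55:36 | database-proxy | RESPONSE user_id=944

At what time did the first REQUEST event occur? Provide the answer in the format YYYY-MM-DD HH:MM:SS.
2024-09-05 13:07:22

To find the first event:

1. Filter for all REQUEST events
2. Sort by timestamp
3. Select the first one
4. Timestamp: 2024-09-05 13:07:22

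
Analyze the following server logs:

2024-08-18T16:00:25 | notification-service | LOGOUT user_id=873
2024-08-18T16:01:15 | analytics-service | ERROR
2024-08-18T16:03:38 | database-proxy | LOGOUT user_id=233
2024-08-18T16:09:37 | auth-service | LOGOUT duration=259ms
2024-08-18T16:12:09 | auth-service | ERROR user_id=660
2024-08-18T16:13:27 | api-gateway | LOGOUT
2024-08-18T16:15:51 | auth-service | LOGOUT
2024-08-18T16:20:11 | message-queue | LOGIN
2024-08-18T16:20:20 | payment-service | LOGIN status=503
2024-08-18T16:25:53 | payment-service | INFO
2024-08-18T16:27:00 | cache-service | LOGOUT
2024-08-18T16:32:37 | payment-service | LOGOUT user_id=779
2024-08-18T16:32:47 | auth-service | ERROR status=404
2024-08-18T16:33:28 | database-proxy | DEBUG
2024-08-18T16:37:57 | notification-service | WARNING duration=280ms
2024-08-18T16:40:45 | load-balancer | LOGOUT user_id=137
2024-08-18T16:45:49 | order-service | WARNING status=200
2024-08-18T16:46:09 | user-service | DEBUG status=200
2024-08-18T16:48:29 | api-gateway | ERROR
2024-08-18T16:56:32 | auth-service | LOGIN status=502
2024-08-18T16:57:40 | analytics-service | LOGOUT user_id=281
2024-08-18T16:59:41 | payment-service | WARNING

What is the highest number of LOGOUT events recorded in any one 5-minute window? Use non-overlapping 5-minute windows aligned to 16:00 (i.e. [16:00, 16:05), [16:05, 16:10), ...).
2

To find the burst window:

1. Divide the log period into non-overlapping 5-minute windows starting at 16:00
2. Count LOGOUT events in each window
3. Find the window with maximum count
4. Maximum events in a window: 2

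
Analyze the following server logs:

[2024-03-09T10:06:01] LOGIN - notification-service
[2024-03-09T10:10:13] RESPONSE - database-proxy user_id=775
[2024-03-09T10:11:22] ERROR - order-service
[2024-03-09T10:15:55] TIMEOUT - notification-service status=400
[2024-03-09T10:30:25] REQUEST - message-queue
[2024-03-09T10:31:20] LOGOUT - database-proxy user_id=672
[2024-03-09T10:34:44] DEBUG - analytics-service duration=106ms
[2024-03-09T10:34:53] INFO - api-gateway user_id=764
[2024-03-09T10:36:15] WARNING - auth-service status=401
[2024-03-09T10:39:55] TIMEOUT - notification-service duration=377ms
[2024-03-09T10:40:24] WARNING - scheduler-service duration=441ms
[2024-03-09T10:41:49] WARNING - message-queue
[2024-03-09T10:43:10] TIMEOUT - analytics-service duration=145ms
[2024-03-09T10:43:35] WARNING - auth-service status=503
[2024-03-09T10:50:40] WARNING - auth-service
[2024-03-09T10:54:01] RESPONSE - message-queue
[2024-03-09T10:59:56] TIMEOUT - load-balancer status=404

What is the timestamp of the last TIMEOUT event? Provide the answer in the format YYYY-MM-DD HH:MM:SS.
2024-03-09 10:59:56

To find the last event:

1. Filter for all TIMEOUT events
2. Sort by timestamp
3. Select the last one
4. Timestamp: 2024-03-09 10:59:56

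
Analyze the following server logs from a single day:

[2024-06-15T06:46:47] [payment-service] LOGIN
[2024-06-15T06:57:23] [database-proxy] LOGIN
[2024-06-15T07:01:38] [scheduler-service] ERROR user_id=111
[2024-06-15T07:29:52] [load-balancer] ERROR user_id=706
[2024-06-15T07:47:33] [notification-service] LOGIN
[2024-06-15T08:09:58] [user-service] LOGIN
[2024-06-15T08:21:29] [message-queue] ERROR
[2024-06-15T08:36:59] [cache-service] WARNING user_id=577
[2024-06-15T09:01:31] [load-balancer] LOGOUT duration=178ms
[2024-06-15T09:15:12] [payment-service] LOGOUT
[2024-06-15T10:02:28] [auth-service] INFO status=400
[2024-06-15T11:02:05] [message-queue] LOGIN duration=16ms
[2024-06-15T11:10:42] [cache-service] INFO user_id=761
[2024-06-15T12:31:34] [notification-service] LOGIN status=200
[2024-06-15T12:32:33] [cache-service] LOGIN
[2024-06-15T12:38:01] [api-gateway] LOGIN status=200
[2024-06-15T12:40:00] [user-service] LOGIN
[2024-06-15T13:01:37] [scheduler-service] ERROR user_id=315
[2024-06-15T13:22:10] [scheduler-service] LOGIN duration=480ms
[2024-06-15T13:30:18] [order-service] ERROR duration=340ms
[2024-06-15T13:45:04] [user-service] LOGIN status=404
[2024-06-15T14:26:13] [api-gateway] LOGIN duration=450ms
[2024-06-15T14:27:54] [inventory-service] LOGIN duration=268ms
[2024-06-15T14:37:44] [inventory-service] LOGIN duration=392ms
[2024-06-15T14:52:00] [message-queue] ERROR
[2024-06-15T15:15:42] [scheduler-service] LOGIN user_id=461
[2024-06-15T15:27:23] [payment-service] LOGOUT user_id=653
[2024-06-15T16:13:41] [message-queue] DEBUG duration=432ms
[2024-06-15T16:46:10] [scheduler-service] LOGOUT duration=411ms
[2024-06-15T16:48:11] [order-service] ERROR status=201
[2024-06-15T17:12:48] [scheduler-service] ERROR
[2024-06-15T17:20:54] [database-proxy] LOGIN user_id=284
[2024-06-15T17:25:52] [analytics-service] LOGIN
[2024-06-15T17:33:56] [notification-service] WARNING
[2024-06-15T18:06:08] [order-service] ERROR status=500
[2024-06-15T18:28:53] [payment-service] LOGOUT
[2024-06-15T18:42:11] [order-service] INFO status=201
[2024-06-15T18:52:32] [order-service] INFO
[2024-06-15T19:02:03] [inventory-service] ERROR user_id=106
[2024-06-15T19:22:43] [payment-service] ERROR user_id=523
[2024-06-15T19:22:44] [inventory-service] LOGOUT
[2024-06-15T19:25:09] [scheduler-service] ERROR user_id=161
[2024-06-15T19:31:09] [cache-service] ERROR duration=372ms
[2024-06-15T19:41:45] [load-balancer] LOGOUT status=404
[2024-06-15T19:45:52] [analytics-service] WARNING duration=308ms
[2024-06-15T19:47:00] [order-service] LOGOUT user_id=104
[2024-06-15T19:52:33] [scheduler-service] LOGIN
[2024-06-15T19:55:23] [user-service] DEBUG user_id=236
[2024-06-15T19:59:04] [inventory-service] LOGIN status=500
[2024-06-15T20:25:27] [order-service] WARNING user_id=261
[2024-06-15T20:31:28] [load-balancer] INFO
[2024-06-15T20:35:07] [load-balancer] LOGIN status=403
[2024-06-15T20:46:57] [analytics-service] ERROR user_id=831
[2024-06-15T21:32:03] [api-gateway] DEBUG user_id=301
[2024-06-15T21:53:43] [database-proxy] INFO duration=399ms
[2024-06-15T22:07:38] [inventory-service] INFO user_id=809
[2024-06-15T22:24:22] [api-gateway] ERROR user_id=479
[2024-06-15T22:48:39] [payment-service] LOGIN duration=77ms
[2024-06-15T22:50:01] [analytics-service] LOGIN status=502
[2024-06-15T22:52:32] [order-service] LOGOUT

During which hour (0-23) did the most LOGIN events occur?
12

To find the peak hour:

1. Group all LOGIN events by hour
2. Count events in each hour
3. Find hour with maximum count
4. Peak hour: 12 (with 4 events)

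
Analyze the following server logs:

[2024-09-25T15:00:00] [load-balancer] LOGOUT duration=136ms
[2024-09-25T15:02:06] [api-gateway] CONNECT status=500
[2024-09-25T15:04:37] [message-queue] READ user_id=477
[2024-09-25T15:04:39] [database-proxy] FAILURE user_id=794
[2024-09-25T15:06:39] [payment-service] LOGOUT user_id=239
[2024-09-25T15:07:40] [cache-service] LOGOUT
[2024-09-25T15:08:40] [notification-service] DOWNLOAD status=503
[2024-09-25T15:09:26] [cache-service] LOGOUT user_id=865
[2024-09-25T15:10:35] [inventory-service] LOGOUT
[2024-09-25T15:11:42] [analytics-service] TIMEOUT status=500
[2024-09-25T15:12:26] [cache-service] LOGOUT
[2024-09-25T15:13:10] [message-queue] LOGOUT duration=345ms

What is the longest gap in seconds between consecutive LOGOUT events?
399

To find the longest gap:

1. Extract all LOGOUT events in chronological order
2. Calculate time differences between consecutive events
3. Find the maximum difference
4. Longest gap: 399 seconds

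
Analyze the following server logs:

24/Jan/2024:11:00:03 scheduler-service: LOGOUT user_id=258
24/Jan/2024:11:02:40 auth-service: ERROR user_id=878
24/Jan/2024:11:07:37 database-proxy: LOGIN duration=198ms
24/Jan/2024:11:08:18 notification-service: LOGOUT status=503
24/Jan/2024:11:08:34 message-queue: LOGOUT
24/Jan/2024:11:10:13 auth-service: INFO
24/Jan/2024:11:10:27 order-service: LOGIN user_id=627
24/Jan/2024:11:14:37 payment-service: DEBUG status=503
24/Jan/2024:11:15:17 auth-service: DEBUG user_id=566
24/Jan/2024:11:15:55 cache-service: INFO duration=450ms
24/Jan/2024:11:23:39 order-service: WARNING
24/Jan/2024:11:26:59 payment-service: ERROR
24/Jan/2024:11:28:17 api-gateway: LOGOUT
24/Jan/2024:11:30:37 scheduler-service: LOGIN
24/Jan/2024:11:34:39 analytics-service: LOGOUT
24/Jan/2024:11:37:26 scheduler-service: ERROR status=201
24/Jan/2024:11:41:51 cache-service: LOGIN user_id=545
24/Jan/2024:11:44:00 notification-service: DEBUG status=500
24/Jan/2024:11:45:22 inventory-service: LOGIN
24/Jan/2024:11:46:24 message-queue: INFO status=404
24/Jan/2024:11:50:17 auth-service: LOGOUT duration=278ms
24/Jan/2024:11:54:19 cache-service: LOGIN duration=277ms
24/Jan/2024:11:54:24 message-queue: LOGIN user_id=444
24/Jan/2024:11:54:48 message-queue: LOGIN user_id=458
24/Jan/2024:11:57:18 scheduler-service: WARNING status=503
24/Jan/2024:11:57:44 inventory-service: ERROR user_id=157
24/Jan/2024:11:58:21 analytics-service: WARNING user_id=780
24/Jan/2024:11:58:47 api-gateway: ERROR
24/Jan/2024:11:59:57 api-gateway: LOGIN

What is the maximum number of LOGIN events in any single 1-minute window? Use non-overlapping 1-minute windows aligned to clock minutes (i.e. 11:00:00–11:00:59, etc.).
3

To find the burst window:

1. Divide the log period into non-overlapping 1-minute windows starting at 11:00
2. Count LOGIN events in each window
3. Find the window with maximum count
4. Maximum events in a window: 3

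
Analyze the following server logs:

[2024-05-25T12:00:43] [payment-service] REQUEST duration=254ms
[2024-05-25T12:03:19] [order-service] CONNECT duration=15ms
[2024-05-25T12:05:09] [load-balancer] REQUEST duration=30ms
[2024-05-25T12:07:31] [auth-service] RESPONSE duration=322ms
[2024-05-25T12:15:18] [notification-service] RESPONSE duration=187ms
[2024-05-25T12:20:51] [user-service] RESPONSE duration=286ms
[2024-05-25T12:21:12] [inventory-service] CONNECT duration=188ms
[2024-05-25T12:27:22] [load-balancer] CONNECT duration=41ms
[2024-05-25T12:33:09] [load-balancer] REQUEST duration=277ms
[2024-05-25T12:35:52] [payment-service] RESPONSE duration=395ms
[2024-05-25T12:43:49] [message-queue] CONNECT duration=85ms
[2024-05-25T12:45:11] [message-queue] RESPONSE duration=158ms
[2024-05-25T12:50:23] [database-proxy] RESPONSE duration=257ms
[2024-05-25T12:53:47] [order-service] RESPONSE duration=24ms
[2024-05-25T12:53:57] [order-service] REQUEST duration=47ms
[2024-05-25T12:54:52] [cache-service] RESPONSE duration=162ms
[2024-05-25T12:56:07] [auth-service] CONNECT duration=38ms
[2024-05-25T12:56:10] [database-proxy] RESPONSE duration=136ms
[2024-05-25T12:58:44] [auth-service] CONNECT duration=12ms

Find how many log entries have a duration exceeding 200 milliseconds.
6

To count timeouts:

1. Threshold: 200ms
2. Extract duration from each log entry
3. Count entries where duration > 200
4. Timeout count: 6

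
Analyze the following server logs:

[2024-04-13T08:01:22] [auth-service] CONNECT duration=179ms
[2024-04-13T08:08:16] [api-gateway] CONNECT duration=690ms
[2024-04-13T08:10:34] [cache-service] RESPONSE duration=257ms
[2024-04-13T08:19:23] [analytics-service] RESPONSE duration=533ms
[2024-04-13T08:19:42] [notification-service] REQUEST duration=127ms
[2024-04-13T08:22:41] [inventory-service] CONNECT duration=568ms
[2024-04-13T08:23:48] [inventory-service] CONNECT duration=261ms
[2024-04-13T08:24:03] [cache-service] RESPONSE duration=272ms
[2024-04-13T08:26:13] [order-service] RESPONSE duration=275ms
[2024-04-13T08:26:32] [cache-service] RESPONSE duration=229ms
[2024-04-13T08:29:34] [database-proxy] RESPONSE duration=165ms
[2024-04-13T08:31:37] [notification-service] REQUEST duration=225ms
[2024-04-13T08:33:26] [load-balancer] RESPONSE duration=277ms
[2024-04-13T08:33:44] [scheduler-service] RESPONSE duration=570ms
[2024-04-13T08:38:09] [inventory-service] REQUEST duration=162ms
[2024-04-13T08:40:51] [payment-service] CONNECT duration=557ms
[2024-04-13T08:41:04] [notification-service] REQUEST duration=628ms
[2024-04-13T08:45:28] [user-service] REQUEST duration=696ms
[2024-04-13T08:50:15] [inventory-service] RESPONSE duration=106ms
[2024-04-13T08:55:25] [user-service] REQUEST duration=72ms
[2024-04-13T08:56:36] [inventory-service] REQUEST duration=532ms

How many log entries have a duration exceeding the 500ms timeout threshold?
8

To count timeouts:

1. Threshold: 500ms
2. Extract duration from each log entry
3. Count entries where duration > 500
4. Timeout count: 8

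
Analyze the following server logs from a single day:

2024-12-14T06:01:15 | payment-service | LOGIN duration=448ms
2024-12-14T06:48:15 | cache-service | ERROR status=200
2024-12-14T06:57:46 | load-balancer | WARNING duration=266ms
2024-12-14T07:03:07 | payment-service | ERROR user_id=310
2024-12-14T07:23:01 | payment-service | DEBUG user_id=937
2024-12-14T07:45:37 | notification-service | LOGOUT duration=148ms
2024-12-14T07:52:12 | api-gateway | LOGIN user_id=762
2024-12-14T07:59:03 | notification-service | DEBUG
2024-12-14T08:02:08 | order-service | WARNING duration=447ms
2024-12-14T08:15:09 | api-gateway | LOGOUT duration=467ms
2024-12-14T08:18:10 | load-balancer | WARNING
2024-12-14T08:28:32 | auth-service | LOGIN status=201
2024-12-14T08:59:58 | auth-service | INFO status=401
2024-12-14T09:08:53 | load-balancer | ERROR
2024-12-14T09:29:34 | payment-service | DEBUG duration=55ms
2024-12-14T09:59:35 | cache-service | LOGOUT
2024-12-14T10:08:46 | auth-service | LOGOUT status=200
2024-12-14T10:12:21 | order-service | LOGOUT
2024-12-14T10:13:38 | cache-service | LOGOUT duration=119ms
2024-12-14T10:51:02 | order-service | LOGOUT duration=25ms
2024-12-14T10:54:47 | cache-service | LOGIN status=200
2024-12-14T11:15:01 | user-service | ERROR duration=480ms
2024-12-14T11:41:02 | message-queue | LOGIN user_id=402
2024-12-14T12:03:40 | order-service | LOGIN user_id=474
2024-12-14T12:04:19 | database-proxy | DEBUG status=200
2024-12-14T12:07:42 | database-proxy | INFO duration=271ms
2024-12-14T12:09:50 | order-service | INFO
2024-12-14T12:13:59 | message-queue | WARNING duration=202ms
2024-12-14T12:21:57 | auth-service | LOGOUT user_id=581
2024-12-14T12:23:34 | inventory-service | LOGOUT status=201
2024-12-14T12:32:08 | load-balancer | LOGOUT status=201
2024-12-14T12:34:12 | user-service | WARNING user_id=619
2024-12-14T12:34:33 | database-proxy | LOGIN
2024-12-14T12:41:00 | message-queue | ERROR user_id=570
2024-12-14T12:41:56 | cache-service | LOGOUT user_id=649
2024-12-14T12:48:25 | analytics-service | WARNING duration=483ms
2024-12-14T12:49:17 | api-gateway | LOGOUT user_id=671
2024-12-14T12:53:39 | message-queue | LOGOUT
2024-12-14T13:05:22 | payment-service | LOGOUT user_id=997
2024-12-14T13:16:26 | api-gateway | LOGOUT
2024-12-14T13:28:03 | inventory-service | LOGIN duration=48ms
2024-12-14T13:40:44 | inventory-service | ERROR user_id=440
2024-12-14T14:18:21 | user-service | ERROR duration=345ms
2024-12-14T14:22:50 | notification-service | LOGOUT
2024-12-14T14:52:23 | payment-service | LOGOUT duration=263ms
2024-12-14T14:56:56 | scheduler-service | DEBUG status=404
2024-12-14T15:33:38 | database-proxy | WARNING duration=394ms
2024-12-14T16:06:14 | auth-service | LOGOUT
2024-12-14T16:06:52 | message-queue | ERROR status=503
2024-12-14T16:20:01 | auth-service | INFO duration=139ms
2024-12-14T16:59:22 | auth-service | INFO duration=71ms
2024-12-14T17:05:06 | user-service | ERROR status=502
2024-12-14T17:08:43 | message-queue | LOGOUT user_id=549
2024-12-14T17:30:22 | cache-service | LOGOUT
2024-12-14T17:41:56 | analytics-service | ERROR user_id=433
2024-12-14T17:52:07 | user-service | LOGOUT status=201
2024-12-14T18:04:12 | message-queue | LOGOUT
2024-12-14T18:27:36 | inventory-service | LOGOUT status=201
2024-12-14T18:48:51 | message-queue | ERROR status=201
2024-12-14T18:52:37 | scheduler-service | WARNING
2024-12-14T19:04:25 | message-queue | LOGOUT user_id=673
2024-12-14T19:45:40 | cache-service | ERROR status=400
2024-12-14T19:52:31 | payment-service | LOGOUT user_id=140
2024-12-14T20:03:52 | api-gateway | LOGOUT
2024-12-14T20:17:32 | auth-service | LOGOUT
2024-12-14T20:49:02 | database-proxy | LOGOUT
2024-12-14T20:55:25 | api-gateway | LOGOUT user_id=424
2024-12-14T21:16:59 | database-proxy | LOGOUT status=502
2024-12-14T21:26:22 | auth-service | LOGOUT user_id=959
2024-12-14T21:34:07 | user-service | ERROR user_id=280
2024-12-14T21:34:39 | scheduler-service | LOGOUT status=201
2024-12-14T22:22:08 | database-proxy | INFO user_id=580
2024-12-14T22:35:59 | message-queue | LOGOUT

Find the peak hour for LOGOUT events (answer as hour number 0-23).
12

To find the peak hour:

1. Group all LOGOUT events by hour
2. Count events in each hour
3. Find hour with maximum count
4. Peak hour: 12 (with 6 events)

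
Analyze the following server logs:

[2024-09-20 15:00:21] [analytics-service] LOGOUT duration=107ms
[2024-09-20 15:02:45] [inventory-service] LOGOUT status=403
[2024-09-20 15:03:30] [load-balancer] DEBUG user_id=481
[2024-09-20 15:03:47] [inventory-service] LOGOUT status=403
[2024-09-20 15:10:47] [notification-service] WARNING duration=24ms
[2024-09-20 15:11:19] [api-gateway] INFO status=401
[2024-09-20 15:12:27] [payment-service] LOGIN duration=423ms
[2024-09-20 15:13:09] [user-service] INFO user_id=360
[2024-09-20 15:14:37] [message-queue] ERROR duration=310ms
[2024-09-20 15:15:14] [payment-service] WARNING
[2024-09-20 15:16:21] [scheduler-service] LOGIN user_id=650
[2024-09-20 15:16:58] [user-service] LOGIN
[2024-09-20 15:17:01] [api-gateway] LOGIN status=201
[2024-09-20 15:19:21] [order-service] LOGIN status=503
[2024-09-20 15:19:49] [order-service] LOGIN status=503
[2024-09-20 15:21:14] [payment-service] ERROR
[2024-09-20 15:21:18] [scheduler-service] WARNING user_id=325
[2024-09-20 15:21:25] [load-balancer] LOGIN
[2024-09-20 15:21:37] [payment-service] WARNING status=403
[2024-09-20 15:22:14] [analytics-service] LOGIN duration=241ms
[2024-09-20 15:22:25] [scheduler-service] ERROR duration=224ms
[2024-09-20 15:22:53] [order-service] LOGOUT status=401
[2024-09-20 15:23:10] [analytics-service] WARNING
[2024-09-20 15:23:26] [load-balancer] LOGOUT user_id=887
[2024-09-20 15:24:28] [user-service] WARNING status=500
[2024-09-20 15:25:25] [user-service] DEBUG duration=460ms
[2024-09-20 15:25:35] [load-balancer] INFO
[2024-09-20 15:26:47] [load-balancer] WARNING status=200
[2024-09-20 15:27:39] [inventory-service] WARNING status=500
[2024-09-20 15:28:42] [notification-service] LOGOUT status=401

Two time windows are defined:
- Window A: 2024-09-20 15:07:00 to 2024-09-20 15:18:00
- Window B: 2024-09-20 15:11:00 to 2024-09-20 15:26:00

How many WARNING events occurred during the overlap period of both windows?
1

To find overlap events:

1. Window A: 2024-09-20 15:07:00 to 2024-09-20 15:18:00
2. Window B: 2024-09-20 15:11:00 to 2024-09-20 15:26:00
3. Overlap period: 2024-09-20 15:11:00 to 2024-09-20 15:18:00
4. Count WARNING events in overlap: 1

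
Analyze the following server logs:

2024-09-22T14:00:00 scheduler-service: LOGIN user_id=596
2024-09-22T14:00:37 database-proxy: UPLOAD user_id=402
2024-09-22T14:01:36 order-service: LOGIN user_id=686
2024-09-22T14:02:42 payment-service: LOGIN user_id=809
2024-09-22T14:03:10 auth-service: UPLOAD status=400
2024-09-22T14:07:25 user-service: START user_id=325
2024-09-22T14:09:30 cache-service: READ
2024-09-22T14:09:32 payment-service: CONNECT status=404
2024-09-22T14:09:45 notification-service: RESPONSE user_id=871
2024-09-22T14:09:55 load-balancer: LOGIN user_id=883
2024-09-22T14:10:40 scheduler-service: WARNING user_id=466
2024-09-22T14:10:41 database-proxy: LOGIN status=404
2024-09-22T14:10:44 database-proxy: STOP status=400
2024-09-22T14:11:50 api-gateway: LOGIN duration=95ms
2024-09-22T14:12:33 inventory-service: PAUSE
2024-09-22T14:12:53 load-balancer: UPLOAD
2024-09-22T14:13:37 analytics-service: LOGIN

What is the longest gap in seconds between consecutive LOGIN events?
433

To find the longest gap:

1. Extract all LOGIN events in chronological order
2. Calculate time differences between consecutive events
3. Find the maximum difference
4. Longest gap: 433 seconds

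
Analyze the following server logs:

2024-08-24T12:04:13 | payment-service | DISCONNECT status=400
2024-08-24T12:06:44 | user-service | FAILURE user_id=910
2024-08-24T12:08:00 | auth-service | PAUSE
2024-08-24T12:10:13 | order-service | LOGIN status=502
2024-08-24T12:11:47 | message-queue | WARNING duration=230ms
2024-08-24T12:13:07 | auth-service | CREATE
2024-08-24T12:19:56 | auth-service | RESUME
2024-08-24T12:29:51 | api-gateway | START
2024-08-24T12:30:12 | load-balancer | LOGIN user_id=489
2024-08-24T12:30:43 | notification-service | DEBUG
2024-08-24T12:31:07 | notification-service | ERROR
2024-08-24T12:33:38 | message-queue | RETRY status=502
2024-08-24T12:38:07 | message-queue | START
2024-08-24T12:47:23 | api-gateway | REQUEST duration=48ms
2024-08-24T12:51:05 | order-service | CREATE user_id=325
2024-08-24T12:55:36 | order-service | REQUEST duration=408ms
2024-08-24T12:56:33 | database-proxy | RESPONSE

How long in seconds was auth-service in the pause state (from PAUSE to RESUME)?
716

To calculate state duration:

1. Find PAUSE event for auth-service: 2024-08-24T12:08:00
2. Find RESUME event for auth-service: 2024-08-24T12:19:56
3. Calculate duration: 2024-08-24T12:19:56 - 2024-08-24T12:08:00 = 716 seconds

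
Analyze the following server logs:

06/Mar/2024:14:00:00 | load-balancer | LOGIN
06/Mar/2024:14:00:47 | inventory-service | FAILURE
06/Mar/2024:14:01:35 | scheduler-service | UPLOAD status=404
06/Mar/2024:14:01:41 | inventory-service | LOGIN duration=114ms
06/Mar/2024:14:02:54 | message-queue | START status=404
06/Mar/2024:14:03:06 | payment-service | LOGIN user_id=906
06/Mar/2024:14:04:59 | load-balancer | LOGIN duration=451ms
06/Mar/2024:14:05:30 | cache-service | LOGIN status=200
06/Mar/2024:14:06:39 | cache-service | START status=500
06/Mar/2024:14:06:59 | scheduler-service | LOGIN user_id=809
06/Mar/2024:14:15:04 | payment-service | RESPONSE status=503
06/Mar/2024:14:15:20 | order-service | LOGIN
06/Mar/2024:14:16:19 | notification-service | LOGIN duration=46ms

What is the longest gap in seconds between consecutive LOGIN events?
501

To find the longest gap:

1. Extract all LOGIN events in chronological order
2. Calculate time differences between consecutive events
3. Find the maximum difference
4. Longest gap: 501 seconds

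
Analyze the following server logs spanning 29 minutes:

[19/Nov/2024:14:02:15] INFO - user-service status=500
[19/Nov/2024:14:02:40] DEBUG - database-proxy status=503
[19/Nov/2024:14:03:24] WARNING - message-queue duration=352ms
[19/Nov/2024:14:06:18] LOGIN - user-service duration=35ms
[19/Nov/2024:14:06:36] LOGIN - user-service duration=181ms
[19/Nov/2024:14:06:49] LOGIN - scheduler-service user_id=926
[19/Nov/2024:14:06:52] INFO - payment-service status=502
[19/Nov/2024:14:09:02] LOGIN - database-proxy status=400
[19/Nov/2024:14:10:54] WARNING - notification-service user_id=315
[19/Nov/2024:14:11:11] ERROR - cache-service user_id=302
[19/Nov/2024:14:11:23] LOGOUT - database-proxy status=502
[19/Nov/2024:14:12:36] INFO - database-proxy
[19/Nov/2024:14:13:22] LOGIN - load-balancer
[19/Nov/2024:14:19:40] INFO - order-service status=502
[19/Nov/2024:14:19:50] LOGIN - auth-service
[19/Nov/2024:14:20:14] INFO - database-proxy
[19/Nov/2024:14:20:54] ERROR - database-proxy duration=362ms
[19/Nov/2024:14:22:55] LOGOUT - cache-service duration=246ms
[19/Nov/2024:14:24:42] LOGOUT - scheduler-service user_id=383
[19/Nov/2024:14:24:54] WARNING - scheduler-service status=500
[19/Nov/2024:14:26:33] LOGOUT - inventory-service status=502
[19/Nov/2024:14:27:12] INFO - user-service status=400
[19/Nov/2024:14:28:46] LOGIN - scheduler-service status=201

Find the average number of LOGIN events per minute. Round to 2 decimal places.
0.24

To calculate the rate:

1. Count total LOGIN events: 7
2. Total time period: 29 minutes
3. Rate = 7 / 29 = 0.24 events per minute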